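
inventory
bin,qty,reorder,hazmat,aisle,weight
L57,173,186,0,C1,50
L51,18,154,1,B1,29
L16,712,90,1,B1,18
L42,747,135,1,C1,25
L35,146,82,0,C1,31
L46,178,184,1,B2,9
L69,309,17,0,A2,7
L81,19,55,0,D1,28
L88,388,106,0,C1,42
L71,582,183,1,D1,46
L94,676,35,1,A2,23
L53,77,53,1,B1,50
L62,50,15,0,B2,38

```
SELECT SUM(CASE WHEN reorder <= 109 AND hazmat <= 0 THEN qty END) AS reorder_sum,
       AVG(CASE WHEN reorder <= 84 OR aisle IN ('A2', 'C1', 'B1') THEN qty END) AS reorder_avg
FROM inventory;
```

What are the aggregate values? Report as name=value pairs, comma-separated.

reorder_sum=912, reorder_avg=301.3636363636

[reorder_sum: reorder <= 109 AND hazmat <= 0]
bin=L57: ✗
bin=L51: ✗
bin=L16: ✗
bin=L42: ✗
bin=L35: ✓ → 146
bin=L46: ✗
bin=L69: ✓ → 309
bin=L81: ✓ → 19
bin=L88: ✓ → 388
bin=L71: ✗
bin=L94: ✗
bin=L53: ✗
bin=L62: ✓ → 50
reorder_sum = 146 + 309 + 19 + 388 + 50 = 912
—
[reorder_avg: reorder <= 84 OR aisle IN ('A2', 'C1', 'B1')]
bin=L57: ✓ → 173
bin=L51: ✓ → 18
bin=L16: ✓ → 712
bin=L42: ✓ → 747
bin=L35: ✓ → 146
bin=L46: ✗
bin=L69: ✓ → 309
bin=L81: ✓ → 19
bin=L88: ✓ → 388
bin=L71: ✗
bin=L94: ✓ → 676
bin=L53: ✓ → 77
bin=L62: ✓ → 50
reorder_avg = (173 + 18 + 712 + 747 + 146 + 309 + 19 + 388 + 676 + 77 + 50) / 11 = 301.3636363636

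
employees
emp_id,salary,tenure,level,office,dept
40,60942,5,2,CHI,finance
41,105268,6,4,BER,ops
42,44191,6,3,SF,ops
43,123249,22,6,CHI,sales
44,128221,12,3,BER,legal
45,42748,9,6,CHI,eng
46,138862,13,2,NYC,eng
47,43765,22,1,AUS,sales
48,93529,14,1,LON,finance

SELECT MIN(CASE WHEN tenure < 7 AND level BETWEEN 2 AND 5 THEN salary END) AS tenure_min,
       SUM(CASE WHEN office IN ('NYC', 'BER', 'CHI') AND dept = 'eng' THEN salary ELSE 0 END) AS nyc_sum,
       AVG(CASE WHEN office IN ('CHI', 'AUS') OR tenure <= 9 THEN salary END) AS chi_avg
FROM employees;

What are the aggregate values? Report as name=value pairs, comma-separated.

[tenure_min: tenure < 7 AND level BETWEEN 2 AND 5]
emp_id=40: ✓ → 60942
emp_id=41: ✓ → 105268
emp_id=42: ✓ → 44191
emp_id=43: ✗
emp_id=44: ✗
emp_id=45: ✗
emp_id=46: ✗
emp_id=47: ✗
emp_id=48: ✗
tenure_min = MIN(60942, 105268, 44191) = 44191
—
[nyc_sum: office IN ('NYC', 'BER', 'CHI') AND dept = 'eng']
emp_id=40: ✗
emp_id=41: ✗
emp_id=42: ✗
emp_id=43: ✗
emp_id=44: ✗
emp_id=45: ✓ → 42748
emp_id=46: ✓ → 138862
emp_id=47: ✗
emp_id=48: ✗
nyc_sum = 42748 + 138862 = 181610
—
[chi_avg: office IN ('CHI', 'AUS') OR tenure <= 9]
emp_id=40: ✓ → 60942
emp_id=41: ✓ → 105268
emp_id=42: ✓ → 44191
emp_id=43: ✓ → 123249
emp_id=44: ✗
emp_id=45: ✓ → 42748
emp_id=46: ✗
emp_id=47: ✓ → 43765
emp_id=48: ✗
chi_avg = (60942 + 105268 + 44191 + 123249 + 42748 + 43765) / 6 = 70027.1666666667

tenure_min=44191, nyc_sum=181610, chi_avg=70027.1666666667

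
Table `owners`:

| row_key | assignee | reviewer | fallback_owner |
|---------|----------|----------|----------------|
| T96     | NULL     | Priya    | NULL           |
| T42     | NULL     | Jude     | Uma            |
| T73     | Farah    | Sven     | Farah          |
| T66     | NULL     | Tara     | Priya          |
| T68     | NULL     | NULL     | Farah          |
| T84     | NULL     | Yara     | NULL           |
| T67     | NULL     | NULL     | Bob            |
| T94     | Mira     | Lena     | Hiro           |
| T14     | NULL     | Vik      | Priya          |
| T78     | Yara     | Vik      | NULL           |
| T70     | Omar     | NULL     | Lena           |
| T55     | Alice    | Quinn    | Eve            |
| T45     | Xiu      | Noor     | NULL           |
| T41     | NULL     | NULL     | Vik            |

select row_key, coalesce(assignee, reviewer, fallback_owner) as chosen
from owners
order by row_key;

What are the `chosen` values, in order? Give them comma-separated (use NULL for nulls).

row_key=T14: assignee=NULL, reviewer=Vik → Vik
row_key=T41: assignee=NULL, reviewer=NULL, fallback_owner=Vik → Vik
row_key=T42: assignee=NULL, reviewer=Jude → Jude
row_key=T45: assignee=Xiu → Xiu
row_key=T55: assignee=Alice → Alice
row_key=T66: assignee=NULL, reviewer=Tara → Tara
row_key=T67: assignee=NULL, reviewer=NULL, fallback_owner=Bob → Bob
row_key=T68: assignee=NULL, reviewer=NULL, fallback_owner=Farah → Farah
row_key=T70: assignee=Omar → Omar
row_key=T73: assignee=Farah → Farah
row_key=T78: assignee=Yara → Yara
row_key=T84: assignee=NULL, reviewer=Yara → Yara
row_key=T94: assignee=Mira → Mira
row_key=T96: assignee=NULL, reviewer=Priya → Priya

Vik, Vik, Jude, Xiu, Alice, Tara, Bob, Farah, Omar, Farah, Yara, Yara, Mira, Priya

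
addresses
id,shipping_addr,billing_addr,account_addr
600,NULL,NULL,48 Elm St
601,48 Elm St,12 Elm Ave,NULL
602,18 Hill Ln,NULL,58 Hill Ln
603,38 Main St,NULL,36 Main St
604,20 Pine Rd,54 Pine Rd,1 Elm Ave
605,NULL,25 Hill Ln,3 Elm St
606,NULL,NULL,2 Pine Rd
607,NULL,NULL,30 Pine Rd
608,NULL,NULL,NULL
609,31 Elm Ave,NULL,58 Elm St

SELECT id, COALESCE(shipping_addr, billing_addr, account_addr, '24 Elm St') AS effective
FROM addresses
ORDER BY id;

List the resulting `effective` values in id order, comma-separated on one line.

48 Elm St, 48 Elm St, 18 Hill Ln, 38 Main St, 20 Pine Rd, 25 Hill Ln, 2 Pine Rd, 30 Pine Rd, 24 Elm St, 31 Elm Ave

id=600: shipping_addr=NULL, billing_addr=NULL, account_addr=48 Elm St → 48 Elm St
id=601: shipping_addr=48 Elm St → 48 Elm St
id=602: shipping_addr=18 Hill Ln → 18 Hill Ln
id=603: shipping_addr=38 Main St → 38 Main St
id=604: shipping_addr=20 Pine Rd → 20 Pine Rd
id=605: shipping_addr=NULL, billing_addr=25 Hill Ln → 25 Hill Ln
id=606: shipping_addr=NULL, billing_addr=NULL, account_addr=2 Pine Rd → 2 Pine Rd
id=607: shipping_addr=NULL, billing_addr=NULL, account_addr=30 Pine Rd → 30 Pine Rd
id=608: shipping_addr=NULL, billing_addr=NULL, account_addr=NULL, → literal 24 Elm St → 24 Elm St
id=609: shipping_addr=31 Elm Ave → 31 Elm Ave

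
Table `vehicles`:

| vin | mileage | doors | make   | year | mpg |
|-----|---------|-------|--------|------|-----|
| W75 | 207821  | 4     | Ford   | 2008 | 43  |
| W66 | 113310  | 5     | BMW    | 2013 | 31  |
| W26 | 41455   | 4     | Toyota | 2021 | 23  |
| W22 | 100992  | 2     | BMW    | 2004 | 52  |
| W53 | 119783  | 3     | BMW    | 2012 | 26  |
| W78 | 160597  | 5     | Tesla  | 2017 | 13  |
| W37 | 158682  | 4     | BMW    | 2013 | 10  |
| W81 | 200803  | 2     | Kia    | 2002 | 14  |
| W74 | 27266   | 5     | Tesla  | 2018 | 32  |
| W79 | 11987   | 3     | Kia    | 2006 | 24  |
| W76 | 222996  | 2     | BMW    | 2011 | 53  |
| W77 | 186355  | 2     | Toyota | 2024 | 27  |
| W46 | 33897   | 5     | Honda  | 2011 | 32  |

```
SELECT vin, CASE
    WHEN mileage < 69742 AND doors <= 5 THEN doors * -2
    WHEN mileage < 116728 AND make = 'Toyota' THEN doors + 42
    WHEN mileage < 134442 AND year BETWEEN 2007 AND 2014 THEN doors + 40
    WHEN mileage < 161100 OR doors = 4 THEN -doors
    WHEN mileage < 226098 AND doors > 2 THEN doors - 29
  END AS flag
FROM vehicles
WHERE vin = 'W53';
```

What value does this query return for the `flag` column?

vin = W53: mileage=119783, doors=3, make=BMW, year=2012, mpg=26.
mileage < 69742 AND doors <= 5 → false
mileage < 116728 AND make = 'Toyota' → false
mileage < 134442 AND year BETWEEN 2007 AND 2014 → true → 43

43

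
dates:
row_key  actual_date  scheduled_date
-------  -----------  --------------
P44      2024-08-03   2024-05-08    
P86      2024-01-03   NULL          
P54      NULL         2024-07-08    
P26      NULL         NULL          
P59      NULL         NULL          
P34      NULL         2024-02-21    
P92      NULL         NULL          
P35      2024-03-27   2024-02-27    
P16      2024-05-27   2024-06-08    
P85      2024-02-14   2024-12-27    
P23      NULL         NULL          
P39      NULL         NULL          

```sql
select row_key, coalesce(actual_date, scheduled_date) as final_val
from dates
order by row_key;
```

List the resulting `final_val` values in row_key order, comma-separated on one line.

row_key=P16: actual_date=2024-05-27 → 2024-05-27
row_key=P23: actual_date=NULL, scheduled_date=NULL (all NULL) → NULL
row_key=P26: actual_date=NULL, scheduled_date=NULL (all NULL) → NULL
row_key=P34: actual_date=NULL, scheduled_date=2024-02-21 → 2024-02-21
row_key=P35: actual_date=2024-03-27 → 2024-03-27
row_key=P39: actual_date=NULL, scheduled_date=NULL (all NULL) → NULL
row_key=P44: actual_date=2024-08-03 → 2024-08-03
row_key=P54: actual_date=NULL, scheduled_date=2024-07-08 → 2024-07-08
row_key=P59: actual_date=NULL, scheduled_date=NULL (all NULL) → NULL
row_key=P85: actual_date=2024-02-14 → 2024-02-14
row_key=P86: actual_date=2024-01-03 → 2024-01-03
row_key=P92: actual_date=NULL, scheduled_date=NULL (all NULL) → NULL

2024-05-27, NULL, NULL, 2024-02-21, 2024-03-27, NULL, 2024-08-03, 2024-07-08, NULL, 2024-02-14, 2024-01-03, NULL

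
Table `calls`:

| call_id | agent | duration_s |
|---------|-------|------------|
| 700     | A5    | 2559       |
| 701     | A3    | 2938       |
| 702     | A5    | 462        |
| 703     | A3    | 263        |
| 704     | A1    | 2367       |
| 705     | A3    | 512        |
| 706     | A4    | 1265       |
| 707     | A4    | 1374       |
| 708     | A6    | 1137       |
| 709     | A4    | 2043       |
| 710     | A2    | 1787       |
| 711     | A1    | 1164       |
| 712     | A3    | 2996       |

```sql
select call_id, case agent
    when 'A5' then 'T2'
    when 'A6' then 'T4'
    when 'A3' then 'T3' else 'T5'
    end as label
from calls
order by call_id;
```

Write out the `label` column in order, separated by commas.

call_id=700: agent='A5' → T2
call_id=701: agent='A3' → T3
call_id=702: agent='A5' → T2
call_id=703: agent='A3' → T3
call_id=704: ELSE → T5
call_id=705: agent='A3' → T3
call_id=706: ELSE → T5
call_id=707: ELSE → T5
call_id=708: agent='A6' → T4
call_id=709: ELSE → T5
call_id=710: ELSE → T5
call_id=711: ELSE → T5
call_id=712: agent='A3' → T3

T2, T3, T2, T3, T5, T3, T5, T5, T4, T5, T5, T5, T3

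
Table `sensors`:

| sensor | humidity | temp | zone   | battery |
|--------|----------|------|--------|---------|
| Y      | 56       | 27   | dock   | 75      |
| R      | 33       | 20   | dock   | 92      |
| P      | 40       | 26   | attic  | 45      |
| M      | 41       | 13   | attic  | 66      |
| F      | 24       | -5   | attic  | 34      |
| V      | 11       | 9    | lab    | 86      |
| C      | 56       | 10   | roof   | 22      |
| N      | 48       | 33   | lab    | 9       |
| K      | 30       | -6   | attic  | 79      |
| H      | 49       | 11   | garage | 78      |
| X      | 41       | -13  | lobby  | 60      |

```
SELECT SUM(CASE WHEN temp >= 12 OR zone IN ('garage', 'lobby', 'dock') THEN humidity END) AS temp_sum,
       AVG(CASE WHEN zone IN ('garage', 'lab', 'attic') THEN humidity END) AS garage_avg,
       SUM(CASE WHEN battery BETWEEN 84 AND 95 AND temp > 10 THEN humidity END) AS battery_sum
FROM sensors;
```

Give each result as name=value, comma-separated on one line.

temp_sum=308, garage_avg=34.7142857143, battery_sum=33

[temp_sum: temp >= 12 OR zone IN ('garage', 'lobby', 'dock')]
sensor=Y: ✓ → 56
sensor=R: ✓ → 33
sensor=P: ✓ → 40
sensor=M: ✓ → 41
sensor=F: ✗
sensor=V: ✗
sensor=C: ✗
sensor=N: ✓ → 48
sensor=K: ✗
sensor=H: ✓ → 49
sensor=X: ✓ → 41
temp_sum = 56 + 33 + 40 + 41 + 48 + 49 + 41 = 308
—
[garage_avg: zone IN ('garage', 'lab', 'attic')]
sensor=Y: ✗
sensor=R: ✗
sensor=P: ✓ → 40
sensor=M: ✓ → 41
sensor=F: ✓ → 24
sensor=V: ✓ → 11
sensor=C: ✗
sensor=N: ✓ → 48
sensor=K: ✓ → 30
sensor=H: ✓ → 49
sensor=X: ✗
garage_avg = (40 + 41 + 24 + 11 + 48 + 30 + 49) / 7 = 34.7142857143
—
[battery_sum: battery BETWEEN 84 AND 95 AND temp > 10]
sensor=Y: ✗
sensor=R: ✓ → 33
sensor=P: ✗
sensor=M: ✗
sensor=F: ✗
sensor=V: ✗
sensor=C: ✗
sensor=N: ✗
sensor=K: ✗
sensor=H: ✗
sensor=X: ✗
battery_sum = 33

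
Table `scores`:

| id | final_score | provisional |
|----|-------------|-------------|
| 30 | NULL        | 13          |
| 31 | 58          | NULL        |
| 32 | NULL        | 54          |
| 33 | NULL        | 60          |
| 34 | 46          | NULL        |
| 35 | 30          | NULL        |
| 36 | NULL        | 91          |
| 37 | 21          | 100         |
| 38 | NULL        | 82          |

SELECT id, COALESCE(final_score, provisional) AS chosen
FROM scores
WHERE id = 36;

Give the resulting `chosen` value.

91

id = 36: final_score=NULL, provisional=91.
final_score=NULL, provisional=91 → 91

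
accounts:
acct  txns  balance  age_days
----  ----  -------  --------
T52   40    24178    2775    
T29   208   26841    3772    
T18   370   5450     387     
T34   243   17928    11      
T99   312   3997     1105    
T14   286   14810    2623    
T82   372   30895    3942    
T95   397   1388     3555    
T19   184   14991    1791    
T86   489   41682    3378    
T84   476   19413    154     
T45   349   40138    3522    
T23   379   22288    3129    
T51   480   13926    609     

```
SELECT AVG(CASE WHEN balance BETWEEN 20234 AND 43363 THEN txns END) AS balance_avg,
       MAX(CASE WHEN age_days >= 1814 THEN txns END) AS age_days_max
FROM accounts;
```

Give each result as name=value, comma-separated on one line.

balance_avg=306.1666666667, age_days_max=489

[balance_avg: balance BETWEEN 20234 AND 43363]
acct=T52: ✓ → 40
acct=T29: ✓ → 208
acct=T18: ✗
acct=T34: ✗
acct=T99: ✗
acct=T14: ✗
acct=T82: ✓ → 372
acct=T95: ✗
acct=T19: ✗
acct=T86: ✓ → 489
acct=T84: ✗
acct=T45: ✓ → 349
acct=T23: ✓ → 379
acct=T51: ✗
balance_avg = (40 + 208 + 372 + 489 + 349 + 379) / 6 = 306.1666666667
—
[age_days_max: age_days >= 1814]
acct=T52: ✓ → 40
acct=T29: ✓ → 208
acct=T18: ✗
acct=T34: ✗
acct=T99: ✗
acct=T14: ✓ → 286
acct=T82: ✓ → 372
acct=T95: ✓ → 397
acct=T19: ✗
acct=T86: ✓ → 489
acct=T84: ✗
acct=T45: ✓ → 349
acct=T23: ✓ → 379
acct=T51: ✗
age_days_max = MAX(40, 208, 286, 372, 397, 489, 349, 379) = 489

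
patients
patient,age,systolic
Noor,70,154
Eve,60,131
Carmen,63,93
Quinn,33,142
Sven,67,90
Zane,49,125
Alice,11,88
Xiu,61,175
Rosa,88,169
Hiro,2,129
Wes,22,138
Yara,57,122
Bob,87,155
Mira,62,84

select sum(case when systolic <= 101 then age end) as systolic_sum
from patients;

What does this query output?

203

patient=Noor: ✗
patient=Eve: ✗
patient=Carmen: ✓ → 63
patient=Quinn: ✗
patient=Sven: ✓ → 67
patient=Zane: ✗
patient=Alice: ✓ → 11
patient=Xiu: ✗
patient=Rosa: ✗
patient=Hiro: ✗
patient=Wes: ✗
patient=Yara: ✗
patient=Bob: ✗
patient=Mira: ✓ → 62
systolic_sum = 63 + 67 + 11 + 62 = 203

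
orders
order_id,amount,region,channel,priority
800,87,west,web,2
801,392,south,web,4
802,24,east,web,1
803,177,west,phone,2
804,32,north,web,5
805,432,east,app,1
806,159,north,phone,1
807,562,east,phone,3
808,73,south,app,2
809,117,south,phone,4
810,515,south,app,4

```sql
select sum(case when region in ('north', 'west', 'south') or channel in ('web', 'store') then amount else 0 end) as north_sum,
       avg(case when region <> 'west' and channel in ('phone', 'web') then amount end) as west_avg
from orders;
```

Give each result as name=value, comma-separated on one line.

[north_sum: region in ('north', 'west', 'south') or channel in ('web', 'store')]
order_id=800: ✓ → 87
order_id=801: ✓ → 392
order_id=802: ✓ → 24
order_id=803: ✓ → 177
order_id=804: ✓ → 32
order_id=805: ✗
order_id=806: ✓ → 159
order_id=807: ✗
order_id=808: ✓ → 73
order_id=809: ✓ → 117
order_id=810: ✓ → 515
north_sum = 87 + 392 + 24 + 177 + 32 + 159 + 73 + 117 + 515 = 1576
—
[west_avg: region <> 'west' and channel in ('phone', 'web')]
order_id=800: ✗
order_id=801: ✓ → 392
order_id=802: ✓ → 24
order_id=803: ✗
order_id=804: ✓ → 32
order_id=805: ✗
order_id=806: ✓ → 159
order_id=807: ✓ → 562
order_id=808: ✗
order_id=809: ✓ → 117
order_id=810: ✗
west_avg = (392 + 24 + 32 + 159 + 562 + 117) / 6 = 214.3333333333

north_sum=1576, west_avg=214.3333333333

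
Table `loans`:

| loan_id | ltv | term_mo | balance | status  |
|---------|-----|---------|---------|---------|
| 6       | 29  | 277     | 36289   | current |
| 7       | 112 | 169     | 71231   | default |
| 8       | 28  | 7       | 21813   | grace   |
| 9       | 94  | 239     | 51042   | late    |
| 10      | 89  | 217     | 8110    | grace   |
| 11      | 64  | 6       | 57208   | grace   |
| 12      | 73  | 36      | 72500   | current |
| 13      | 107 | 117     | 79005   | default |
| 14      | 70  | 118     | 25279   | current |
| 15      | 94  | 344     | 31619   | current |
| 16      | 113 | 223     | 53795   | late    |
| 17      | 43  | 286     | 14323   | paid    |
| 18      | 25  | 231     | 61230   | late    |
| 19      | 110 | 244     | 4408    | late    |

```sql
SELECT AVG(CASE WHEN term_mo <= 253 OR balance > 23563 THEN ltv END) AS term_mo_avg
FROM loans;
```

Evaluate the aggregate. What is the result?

loan_id=6: ✓ → 29
loan_id=7: ✓ → 112
loan_id=8: ✓ → 28
loan_id=9: ✓ → 94
loan_id=10: ✓ → 89
loan_id=11: ✓ → 64
loan_id=12: ✓ → 73
loan_id=13: ✓ → 107
loan_id=14: ✓ → 70
loan_id=15: ✓ → 94
loan_id=16: ✓ → 113
loan_id=17: ✗
loan_id=18: ✓ → 25
loan_id=19: ✓ → 110
term_mo_avg = (29 + 112 + 28 + 94 + 89 + 64 + 73 + 107 + 70 + 94 + 113 + 25 + 110) / 13 = 77.5384615385

77.5384615385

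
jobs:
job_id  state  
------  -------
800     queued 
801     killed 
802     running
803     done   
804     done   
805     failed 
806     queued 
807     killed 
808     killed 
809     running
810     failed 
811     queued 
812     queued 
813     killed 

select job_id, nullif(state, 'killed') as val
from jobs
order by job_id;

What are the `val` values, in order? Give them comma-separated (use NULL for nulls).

job_id=800: state=queued vs killed: differ → queued
job_id=801: state=killed vs killed: equal → NULL
job_id=802: state=running vs killed: differ → running
job_id=803: state=done vs killed: differ → done
job_id=804: state=done vs killed: differ → done
job_id=805: state=failed vs killed: differ → failed
job_id=806: state=queued vs killed: differ → queued
job_id=807: state=killed vs killed: equal → NULL
job_id=808: state=killed vs killed: equal → NULL
job_id=809: state=running vs killed: differ → running
job_id=810: state=failed vs killed: differ → failed
job_id=811: state=queued vs killed: differ → queued
job_id=812: state=queued vs killed: differ → queued
job_id=813: state=killed vs killed: equal → NULL

queued, NULL, running, done, done, failed, queued, NULL, NULL, running, failed, queued, queued, NULL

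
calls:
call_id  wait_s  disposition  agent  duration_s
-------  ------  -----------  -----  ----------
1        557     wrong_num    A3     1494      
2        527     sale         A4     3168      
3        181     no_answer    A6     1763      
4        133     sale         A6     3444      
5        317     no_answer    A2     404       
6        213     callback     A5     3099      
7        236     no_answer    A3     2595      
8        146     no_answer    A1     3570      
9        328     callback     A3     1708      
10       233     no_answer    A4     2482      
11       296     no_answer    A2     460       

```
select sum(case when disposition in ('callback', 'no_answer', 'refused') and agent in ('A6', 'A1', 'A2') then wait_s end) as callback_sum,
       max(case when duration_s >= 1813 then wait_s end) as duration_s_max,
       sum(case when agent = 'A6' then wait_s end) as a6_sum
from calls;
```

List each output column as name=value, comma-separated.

[callback_sum: disposition in ('callback', 'no_answer', 'refused') and agent in ('A6', 'A1', 'A2')]
call_id=1: ✗
call_id=2: ✗
call_id=3: ✓ → 181
call_id=4: ✗
call_id=5: ✓ → 317
call_id=6: ✗
call_id=7: ✗
call_id=8: ✓ → 146
call_id=9: ✗
call_id=10: ✗
call_id=11: ✓ → 296
callback_sum = 181 + 317 + 146 + 296 = 940
—
[duration_s_max: duration_s >= 1813]
call_id=1: ✗
call_id=2: ✓ → 527
call_id=3: ✗
call_id=4: ✓ → 133
call_id=5: ✗
call_id=6: ✓ → 213
call_id=7: ✓ → 236
call_id=8: ✓ → 146
call_id=9: ✗
call_id=10: ✓ → 233
call_id=11: ✗
duration_s_max = MAX(527, 133, 213, 236, 146, 233) = 527
—
[a6_sum: agent = 'A6']
call_id=1: ✗
call_id=2: ✗
call_id=3: ✓ → 181
call_id=4: ✓ → 133
call_id=5: ✗
call_id=6: ✗
call_id=7: ✗
call_id=8: ✗
call_id=9: ✗
call_id=10: ✗
call_id=11: ✗
a6_sum = 181 + 133 = 314

callback_sum=940, duration_s_max=527, a6_sum=314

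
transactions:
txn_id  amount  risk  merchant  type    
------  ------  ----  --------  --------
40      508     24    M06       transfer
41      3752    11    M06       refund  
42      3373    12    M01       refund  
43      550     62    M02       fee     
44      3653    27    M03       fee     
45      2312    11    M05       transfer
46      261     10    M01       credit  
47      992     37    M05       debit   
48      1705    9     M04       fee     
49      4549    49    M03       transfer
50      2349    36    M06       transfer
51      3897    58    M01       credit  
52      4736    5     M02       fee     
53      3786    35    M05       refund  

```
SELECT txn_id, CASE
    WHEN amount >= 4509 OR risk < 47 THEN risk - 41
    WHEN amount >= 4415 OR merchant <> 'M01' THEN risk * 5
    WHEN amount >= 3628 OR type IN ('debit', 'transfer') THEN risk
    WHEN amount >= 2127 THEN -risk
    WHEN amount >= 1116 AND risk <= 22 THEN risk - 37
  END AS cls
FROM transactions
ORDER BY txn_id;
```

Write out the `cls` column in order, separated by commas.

-17, -30, -29, 310, -14, -30, -31, -4, -32, 8, -5, 58, -36, -6

txn_id=40: amount >= 4509 OR risk < 47 → -17
txn_id=41: amount >= 4509 OR risk < 47 → -30
txn_id=42: amount >= 4509 OR risk < 47 → -29
txn_id=43: amount >= 4415 OR merchant <> 'M01' → 310
txn_id=44: amount >= 4509 OR risk < 47 → -14
txn_id=45: amount >= 4509 OR risk < 47 → -30
txn_id=46: amount >= 4509 OR risk < 47 → -31
txn_id=47: amount >= 4509 OR risk < 47 → -4
txn_id=48: amount >= 4509 OR risk < 47 → -32
txn_id=49: amount >= 4509 OR risk < 47 → 8
txn_id=50: amount >= 4509 OR risk < 47 → -5
txn_id=51: amount >= 3628 OR type IN ('debit', 'transfer') → 58
txn_id=52: amount >= 4509 OR risk < 47 → -36
txn_id=53: amount >= 4509 OR risk < 47 → -6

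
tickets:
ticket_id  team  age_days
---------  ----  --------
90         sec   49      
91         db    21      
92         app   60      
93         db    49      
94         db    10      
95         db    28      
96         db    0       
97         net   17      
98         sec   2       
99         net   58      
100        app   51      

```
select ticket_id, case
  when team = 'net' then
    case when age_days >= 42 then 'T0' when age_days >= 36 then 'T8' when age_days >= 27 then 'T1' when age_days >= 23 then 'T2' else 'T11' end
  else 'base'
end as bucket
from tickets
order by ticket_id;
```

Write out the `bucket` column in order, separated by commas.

base, base, base, base, base, base, base, T11, base, T0, base

ticket_id=90: team='sec' → outer ELSE → base
ticket_id=91: team='db' → outer ELSE → base
ticket_id=92: team='app' → outer ELSE → base
ticket_id=93: team='db' → outer ELSE → base
ticket_id=94: team='db' → outer ELSE → base
ticket_id=95: team='db' → outer ELSE → base
ticket_id=96: team='db' → outer ELSE → base
ticket_id=97: team='net' → inner[ELSE] → T11
ticket_id=98: team='sec' → outer ELSE → base
ticket_id=99: team='net' → inner[age_days >= 42] → T0
ticket_id=100: team='app' → outer ELSE → base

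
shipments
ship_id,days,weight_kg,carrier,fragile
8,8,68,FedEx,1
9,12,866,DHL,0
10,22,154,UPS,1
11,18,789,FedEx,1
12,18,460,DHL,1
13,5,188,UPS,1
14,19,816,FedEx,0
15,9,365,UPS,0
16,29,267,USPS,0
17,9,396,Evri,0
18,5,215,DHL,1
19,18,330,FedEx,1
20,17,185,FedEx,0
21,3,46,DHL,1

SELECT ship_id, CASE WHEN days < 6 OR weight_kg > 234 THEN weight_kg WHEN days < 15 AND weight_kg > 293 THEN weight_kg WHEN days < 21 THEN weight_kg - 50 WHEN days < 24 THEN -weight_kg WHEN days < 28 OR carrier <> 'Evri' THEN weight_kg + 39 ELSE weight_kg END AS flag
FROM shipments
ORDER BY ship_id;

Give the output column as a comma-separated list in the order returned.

18, 866, -154, 789, 460, 188, 816, 365, 267, 396, 215, 330, 135, 46

ship_id=8: days < 21 → 18
ship_id=9: days < 6 OR weight_kg > 234 → 866
ship_id=10: days < 24 → -154
ship_id=11: days < 6 OR weight_kg > 234 → 789
ship_id=12: days < 6 OR weight_kg > 234 → 460
ship_id=13: days < 6 OR weight_kg > 234 → 188
ship_id=14: days < 6 OR weight_kg > 234 → 816
ship_id=15: days < 6 OR weight_kg > 234 → 365
ship_id=16: days < 6 OR weight_kg > 234 → 267
ship_id=17: days < 6 OR weight_kg > 234 → 396
ship_id=18: days < 6 OR weight_kg > 234 → 215
ship_id=19: days < 6 OR weight_kg > 234 → 330
ship_id=20: days < 21 → 135
ship_id=21: days < 6 OR weight_kg > 234 → 46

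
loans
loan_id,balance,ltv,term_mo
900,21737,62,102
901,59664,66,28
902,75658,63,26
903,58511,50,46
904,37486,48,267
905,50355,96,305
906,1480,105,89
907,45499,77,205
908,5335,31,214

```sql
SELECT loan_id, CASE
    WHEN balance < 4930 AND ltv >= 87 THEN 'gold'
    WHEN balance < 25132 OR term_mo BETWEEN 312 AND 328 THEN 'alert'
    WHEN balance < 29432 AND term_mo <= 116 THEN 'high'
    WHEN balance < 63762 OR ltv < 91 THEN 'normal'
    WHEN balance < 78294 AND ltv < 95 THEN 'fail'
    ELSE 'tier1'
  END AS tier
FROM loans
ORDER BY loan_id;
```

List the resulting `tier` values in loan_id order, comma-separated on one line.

alert, normal, normal, normal, normal, normal, gold, normal, alert

loan_id=900: balance < 25132 OR term_mo BETWEEN 312 AND 328 → alert
loan_id=901: balance < 63762 OR ltv < 91 → normal
loan_id=902: balance < 63762 OR ltv < 91 → normal
loan_id=903: balance < 63762 OR ltv < 91 → normal
loan_id=904: balance < 63762 OR ltv < 91 → normal
loan_id=905: balance < 63762 OR ltv < 91 → normal
loan_id=906: balance < 4930 AND ltv >= 87 → gold
loan_id=907: balance < 63762 OR ltv < 91 → normal
loan_id=908: balance < 25132 OR term_mo BETWEEN 312 AND 328 → alert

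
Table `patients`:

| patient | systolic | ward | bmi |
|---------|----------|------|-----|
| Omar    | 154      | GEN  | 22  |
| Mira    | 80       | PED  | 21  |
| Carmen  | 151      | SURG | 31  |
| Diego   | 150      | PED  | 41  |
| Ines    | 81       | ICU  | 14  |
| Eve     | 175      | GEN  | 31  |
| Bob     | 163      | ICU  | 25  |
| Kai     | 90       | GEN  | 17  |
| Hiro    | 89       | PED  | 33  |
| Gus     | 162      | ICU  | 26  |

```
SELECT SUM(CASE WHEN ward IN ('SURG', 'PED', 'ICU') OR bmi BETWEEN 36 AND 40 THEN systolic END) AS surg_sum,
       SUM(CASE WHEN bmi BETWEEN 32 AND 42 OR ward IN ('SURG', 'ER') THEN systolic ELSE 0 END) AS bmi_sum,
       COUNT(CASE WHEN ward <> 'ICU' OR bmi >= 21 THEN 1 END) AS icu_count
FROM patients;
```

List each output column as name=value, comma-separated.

surg_sum=876, bmi_sum=390, icu_count=9

[surg_sum: ward IN ('SURG', 'PED', 'ICU') OR bmi BETWEEN 36 AND 40]
patient=Omar: ✗
patient=Mira: ✓ → 80
patient=Carmen: ✓ → 151
patient=Diego: ✓ → 150
patient=Ines: ✓ → 81
patient=Eve: ✗
patient=Bob: ✓ → 163
patient=Kai: ✗
patient=Hiro: ✓ → 89
patient=Gus: ✓ → 162
surg_sum = 80 + 151 + 150 + 81 + 163 + 89 + 162 = 876
—
[bmi_sum: bmi BETWEEN 32 AND 42 OR ward IN ('SURG', 'ER')]
patient=Omar: ✗
patient=Mira: ✗
patient=Carmen: ✓ → 151
patient=Diego: ✓ → 150
patient=Ines: ✗
patient=Eve: ✗
patient=Bob: ✗
patient=Kai: ✗
patient=Hiro: ✓ → 89
patient=Gus: ✗
bmi_sum = 151 + 150 + 89 = 390
—
[icu_count: ward <> 'ICU' OR bmi >= 21]
patient=Omar: ✓ → 1
patient=Mira: ✓ → 1
patient=Carmen: ✓ → 1
patient=Diego: ✓ → 1
patient=Ines: ✗
patient=Eve: ✓ → 1
patient=Bob: ✓ → 1
patient=Kai: ✓ → 1
patient=Hiro: ✓ → 1
patient=Gus: ✓ → 1
icu_count = COUNT(1, 1, 1, 1, 1, 1, 1, 1, 1) = 9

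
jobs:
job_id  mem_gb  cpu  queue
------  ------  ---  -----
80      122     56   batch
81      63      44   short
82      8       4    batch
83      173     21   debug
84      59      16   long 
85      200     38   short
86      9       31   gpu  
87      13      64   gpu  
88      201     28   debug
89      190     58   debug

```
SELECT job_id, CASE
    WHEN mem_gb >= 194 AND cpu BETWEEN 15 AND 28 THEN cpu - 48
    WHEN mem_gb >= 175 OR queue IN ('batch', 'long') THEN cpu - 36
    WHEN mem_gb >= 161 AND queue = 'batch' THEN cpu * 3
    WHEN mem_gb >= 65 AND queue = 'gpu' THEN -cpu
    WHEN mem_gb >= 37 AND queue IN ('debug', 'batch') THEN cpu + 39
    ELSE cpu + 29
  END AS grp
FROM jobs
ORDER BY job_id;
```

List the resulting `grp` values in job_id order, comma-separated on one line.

20, 73, -32, 60, -20, 2, 60, 93, -20, 22

job_id=80: mem_gb >= 175 OR queue IN ('batch', 'long') → 20
job_id=81: ELSE → 73
job_id=82: mem_gb >= 175 OR queue IN ('batch', 'long') → -32
job_id=83: mem_gb >= 37 AND queue IN ('debug', 'batch') → 60
job_id=84: mem_gb >= 175 OR queue IN ('batch', 'long') → -20
job_id=85: mem_gb >= 175 OR queue IN ('batch', 'long') → 2
job_id=86: ELSE → 60
job_id=87: ELSE → 93
job_id=88: mem_gb >= 194 AND cpu BETWEEN 15 AND 28 → -20
job_id=89: mem_gb >= 175 OR queue IN ('batch', 'long') → 22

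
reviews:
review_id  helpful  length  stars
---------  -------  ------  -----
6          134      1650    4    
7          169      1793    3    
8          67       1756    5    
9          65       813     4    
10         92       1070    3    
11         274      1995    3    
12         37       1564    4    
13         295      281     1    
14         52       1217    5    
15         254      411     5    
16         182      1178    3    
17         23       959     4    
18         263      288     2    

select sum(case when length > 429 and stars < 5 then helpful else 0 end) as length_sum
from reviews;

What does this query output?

976

review_id=6: ✓ → 134
review_id=7: ✓ → 169
review_id=8: ✗
review_id=9: ✓ → 65
review_id=10: ✓ → 92
review_id=11: ✓ → 274
review_id=12: ✓ → 37
review_id=13: ✗
review_id=14: ✗
review_id=15: ✗
review_id=16: ✓ → 182
review_id=17: ✓ → 23
review_id=18: ✗
length_sum = 134 + 169 + 65 + 92 + 274 + 37 + 182 + 23 = 976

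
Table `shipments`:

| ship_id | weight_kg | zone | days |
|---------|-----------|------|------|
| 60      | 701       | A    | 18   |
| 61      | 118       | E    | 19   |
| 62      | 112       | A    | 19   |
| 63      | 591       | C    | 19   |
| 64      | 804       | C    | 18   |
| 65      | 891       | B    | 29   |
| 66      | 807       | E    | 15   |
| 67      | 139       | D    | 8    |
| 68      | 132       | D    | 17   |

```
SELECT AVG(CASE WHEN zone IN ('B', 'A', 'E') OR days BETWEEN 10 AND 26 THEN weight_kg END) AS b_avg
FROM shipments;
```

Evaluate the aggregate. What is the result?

ship_id=60: ✓ → 701
ship_id=61: ✓ → 118
ship_id=62: ✓ → 112
ship_id=63: ✓ → 591
ship_id=64: ✓ → 804
ship_id=65: ✓ → 891
ship_id=66: ✓ → 807
ship_id=67: ✗
ship_id=68: ✓ → 132
b_avg = (701 + 118 + 112 + 591 + 804 + 891 + 807 + 132) / 8 = 519.5

519.5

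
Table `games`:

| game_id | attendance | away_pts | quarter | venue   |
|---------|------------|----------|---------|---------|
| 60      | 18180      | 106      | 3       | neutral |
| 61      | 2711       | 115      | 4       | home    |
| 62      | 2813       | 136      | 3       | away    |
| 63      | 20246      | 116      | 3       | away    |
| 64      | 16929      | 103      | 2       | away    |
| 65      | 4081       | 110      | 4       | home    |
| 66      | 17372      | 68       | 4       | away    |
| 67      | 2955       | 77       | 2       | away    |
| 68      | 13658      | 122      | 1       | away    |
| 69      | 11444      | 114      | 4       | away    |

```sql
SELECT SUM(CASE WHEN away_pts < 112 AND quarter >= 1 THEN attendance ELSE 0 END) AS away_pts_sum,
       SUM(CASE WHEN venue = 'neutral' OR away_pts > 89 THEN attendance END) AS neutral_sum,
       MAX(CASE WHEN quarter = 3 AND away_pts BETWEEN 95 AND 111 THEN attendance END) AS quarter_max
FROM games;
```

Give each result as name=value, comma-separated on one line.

away_pts_sum=59517, neutral_sum=90062, quarter_max=18180

[away_pts_sum: away_pts < 112 AND quarter >= 1]
game_id=60: ✓ → 18180
game_id=61: ✗
game_id=62: ✗
game_id=63: ✗
game_id=64: ✓ → 16929
game_id=65: ✓ → 4081
game_id=66: ✓ → 17372
game_id=67: ✓ → 2955
game_id=68: ✗
game_id=69: ✗
away_pts_sum = 18180 + 16929 + 4081 + 17372 + 2955 = 59517
—
[neutral_sum: venue = 'neutral' OR away_pts > 89]
game_id=60: ✓ → 18180
game_id=61: ✓ → 2711
game_id=62: ✓ → 2813
game_id=63: ✓ → 20246
game_id=64: ✓ → 16929
game_id=65: ✓ → 4081
game_id=66: ✗
game_id=67: ✗
game_id=68: ✓ → 13658
game_id=69: ✓ → 11444
neutral_sum = 18180 + 2711 + 2813 + 20246 + 16929 + 4081 + 13658 + 11444 = 90062
—
[quarter_max: quarter = 3 AND away_pts BETWEEN 95 AND 111]
game_id=60: ✓ → 18180
game_id=61: ✗
game_id=62: ✗
game_id=63: ✗
game_id=64: ✗
game_id=65: ✗
game_id=66: ✗
game_id=67: ✗
game_id=68: ✗
game_id=69: ✗
quarter_max = MAX(18180) = 18180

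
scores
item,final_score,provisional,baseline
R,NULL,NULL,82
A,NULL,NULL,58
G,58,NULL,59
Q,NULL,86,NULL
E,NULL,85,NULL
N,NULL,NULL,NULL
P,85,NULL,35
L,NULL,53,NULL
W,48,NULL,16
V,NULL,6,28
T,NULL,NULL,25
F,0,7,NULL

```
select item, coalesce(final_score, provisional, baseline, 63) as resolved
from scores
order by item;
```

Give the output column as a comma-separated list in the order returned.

item=A: final_score=NULL, provisional=NULL, baseline=58 → 58
item=E: final_score=NULL, provisional=85 → 85
item=F: final_score=0 → 0
item=G: final_score=58 → 58
item=L: final_score=NULL, provisional=53 → 53
item=N: final_score=NULL, provisional=NULL, baseline=NULL, → literal 63 → 63
item=P: final_score=85 → 85
item=Q: final_score=NULL, provisional=86 → 86
item=R: final_score=NULL, provisional=NULL, baseline=82 → 82
item=T: final_score=NULL, provisional=NULL, baseline=25 → 25
item=V: final_score=NULL, provisional=6 → 6
item=W: final_score=48 → 48

58, 85, 0, 58, 53, 63, 85, 86, 82, 25, 6, 48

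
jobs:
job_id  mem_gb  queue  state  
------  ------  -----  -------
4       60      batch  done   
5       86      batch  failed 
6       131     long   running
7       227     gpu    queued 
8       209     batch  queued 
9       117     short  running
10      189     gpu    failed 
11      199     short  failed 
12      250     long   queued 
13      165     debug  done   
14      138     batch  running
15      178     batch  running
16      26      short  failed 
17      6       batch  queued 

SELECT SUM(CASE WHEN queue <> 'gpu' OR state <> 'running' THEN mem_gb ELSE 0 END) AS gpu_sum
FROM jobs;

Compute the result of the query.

1981

job_id=4: ✓ → 60
job_id=5: ✓ → 86
job_id=6: ✓ → 131
job_id=7: ✓ → 227
job_id=8: ✓ → 209
job_id=9: ✓ → 117
job_id=10: ✓ → 189
job_id=11: ✓ → 199
job_id=12: ✓ → 250
job_id=13: ✓ → 165
job_id=14: ✓ → 138
job_id=15: ✓ → 178
job_id=16: ✓ → 26
job_id=17: ✓ → 6
gpu_sum = 60 + 86 + 131 + 227 + 209 + 117 + 189 + 199 + 250 + 165 + 138 + 178 + 26 + 6 = 1981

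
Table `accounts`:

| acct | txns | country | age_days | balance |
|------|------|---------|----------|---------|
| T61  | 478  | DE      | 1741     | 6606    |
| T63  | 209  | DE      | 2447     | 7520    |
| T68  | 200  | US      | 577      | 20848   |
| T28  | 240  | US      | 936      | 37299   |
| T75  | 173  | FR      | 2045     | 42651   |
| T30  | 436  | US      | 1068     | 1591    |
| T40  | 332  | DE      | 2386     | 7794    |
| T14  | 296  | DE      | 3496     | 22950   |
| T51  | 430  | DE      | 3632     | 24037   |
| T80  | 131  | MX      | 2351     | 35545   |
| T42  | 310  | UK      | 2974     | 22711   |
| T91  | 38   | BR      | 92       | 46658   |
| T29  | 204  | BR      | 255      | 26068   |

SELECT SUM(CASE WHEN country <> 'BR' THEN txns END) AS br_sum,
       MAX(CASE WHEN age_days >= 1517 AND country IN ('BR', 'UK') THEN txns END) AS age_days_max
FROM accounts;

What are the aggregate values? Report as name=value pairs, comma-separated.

[br_sum: country <> 'BR']
acct=T61: ✓ → 478
acct=T63: ✓ → 209
acct=T68: ✓ → 200
acct=T28: ✓ → 240
acct=T75: ✓ → 173
acct=T30: ✓ → 436
acct=T40: ✓ → 332
acct=T14: ✓ → 296
acct=T51: ✓ → 430
acct=T80: ✓ → 131
acct=T42: ✓ → 310
acct=T91: ✗
acct=T29: ✗
br_sum = 478 + 209 + 200 + 240 + 173 + 436 + 332 + 296 + 430 + 131 + 310 = 3235
—
[age_days_max: age_days >= 1517 AND country IN ('BR', 'UK')]
acct=T61: ✗
acct=T63: ✗
acct=T68: ✗
acct=T28: ✗
acct=T75: ✗
acct=T30: ✗
acct=T40: ✗
acct=T14: ✗
acct=T51: ✗
acct=T80: ✗
acct=T42: ✓ → 310
acct=T91: ✗
acct=T29: ✗
age_days_max = MAX(310) = 310

br_sum=3235, age_days_max=310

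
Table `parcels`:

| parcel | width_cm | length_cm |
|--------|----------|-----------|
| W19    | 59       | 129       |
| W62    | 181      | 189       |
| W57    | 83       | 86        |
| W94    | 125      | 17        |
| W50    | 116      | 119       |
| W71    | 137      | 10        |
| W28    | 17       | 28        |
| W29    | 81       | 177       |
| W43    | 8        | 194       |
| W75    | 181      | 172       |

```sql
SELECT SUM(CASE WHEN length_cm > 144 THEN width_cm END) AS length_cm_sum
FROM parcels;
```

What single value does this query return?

parcel=W19: ✗
parcel=W62: ✓ → 181
parcel=W57: ✗
parcel=W94: ✗
parcel=W50: ✗
parcel=W71: ✗
parcel=W28: ✗
parcel=W29: ✓ → 81
parcel=W43: ✓ → 8
parcel=W75: ✓ → 181
length_cm_sum = 181 + 81 + 8 + 181 = 451

451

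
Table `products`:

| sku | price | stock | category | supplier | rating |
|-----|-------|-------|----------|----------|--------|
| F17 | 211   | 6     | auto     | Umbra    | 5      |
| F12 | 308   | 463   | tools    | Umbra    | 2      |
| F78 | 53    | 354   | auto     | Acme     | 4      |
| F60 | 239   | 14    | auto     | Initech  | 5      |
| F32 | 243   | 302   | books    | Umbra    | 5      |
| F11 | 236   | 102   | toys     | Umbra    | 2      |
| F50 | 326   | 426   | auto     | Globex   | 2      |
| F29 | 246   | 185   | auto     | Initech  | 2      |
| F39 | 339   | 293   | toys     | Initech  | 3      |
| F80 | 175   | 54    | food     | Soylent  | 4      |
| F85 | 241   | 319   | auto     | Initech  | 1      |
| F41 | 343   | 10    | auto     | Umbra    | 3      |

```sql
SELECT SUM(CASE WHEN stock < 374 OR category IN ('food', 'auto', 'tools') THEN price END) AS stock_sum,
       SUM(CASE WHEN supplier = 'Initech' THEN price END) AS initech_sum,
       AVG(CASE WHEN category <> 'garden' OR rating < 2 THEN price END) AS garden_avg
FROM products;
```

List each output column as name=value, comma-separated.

[stock_sum: stock < 374 OR category IN ('food', 'auto', 'tools')]
sku=F17: ✓ → 211
sku=F12: ✓ → 308
sku=F78: ✓ → 53
sku=F60: ✓ → 239
sku=F32: ✓ → 243
sku=F11: ✓ → 236
sku=F50: ✓ → 326
sku=F29: ✓ → 246
sku=F39: ✓ → 339
sku=F80: ✓ → 175
sku=F85: ✓ → 241
sku=F41: ✓ → 343
stock_sum = 211 + 308 + 53 + 239 + 243 + 236 + 326 + 246 + 339 + 175 + 241 + 343 = 2960
—
[initech_sum: supplier = 'Initech']
sku=F17: ✗
sku=F12: ✗
sku=F78: ✗
sku=F60: ✓ → 239
sku=F32: ✗
sku=F11: ✗
sku=F50: ✗
sku=F29: ✓ → 246
sku=F39: ✓ → 339
sku=F80: ✗
sku=F85: ✓ → 241
sku=F41: ✗
initech_sum = 239 + 246 + 339 + 241 = 1065
—
[garden_avg: category <> 'garden' OR rating < 2]
sku=F17: ✓ → 211
sku=F12: ✓ → 308
sku=F78: ✓ → 53
sku=F60: ✓ → 239
sku=F32: ✓ → 243
sku=F11: ✓ → 236
sku=F50: ✓ → 326
sku=F29: ✓ → 246
sku=F39: ✓ → 339
sku=F80: ✓ → 175
sku=F85: ✓ → 241
sku=F41: ✓ → 343
garden_avg = (211 + 308 + 53 + 239 + 243 + 236 + 326 + 246 + 339 + 175 + 241 + 343) / 12 = 246.6666666667

stock_sum=2960, initech_sum=1065, garden_avg=246.6666666667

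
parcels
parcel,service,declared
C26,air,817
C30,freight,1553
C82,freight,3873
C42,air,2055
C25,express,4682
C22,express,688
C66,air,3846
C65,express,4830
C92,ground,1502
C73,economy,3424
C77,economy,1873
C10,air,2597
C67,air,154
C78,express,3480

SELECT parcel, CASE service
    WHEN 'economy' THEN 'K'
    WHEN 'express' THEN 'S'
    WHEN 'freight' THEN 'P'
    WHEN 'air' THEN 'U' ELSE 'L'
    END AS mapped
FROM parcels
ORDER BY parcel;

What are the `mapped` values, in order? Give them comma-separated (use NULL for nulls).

U, S, S, U, P, U, S, U, U, K, K, S, P, L

parcel=C10: service='air' → U
parcel=C22: service='express' → S
parcel=C25: service='express' → S
parcel=C26: service='air' → U
parcel=C30: service='freight' → P
parcel=C42: service='air' → U
parcel=C65: service='express' → S
parcel=C66: service='air' → U
parcel=C67: service='air' → U
parcel=C73: service='economy' → K
parcel=C77: service='economy' → K
parcel=C78: service='express' → S
parcel=C82: service='freight' → P
parcel=C92: ELSE → L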